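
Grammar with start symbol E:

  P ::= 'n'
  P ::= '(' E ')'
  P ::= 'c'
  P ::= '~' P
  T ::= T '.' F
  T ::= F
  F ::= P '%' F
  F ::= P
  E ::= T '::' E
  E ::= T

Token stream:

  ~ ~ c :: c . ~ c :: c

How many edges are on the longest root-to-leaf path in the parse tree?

[E [T [F [P ~ [P ~ [P c]]]]] :: [E [T [T [F [P c]]] . [F [P ~ [P c]]]] :: [E [T [F [P c]]]]]]

6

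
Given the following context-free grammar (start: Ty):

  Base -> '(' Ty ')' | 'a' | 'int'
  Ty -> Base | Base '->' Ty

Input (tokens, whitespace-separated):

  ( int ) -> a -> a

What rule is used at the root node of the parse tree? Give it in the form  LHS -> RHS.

[Ty [Base ( [Ty [Base int]] )] -> [Ty [Base a] -> [Ty [Base a]]]]

Ty -> Base '->' Ty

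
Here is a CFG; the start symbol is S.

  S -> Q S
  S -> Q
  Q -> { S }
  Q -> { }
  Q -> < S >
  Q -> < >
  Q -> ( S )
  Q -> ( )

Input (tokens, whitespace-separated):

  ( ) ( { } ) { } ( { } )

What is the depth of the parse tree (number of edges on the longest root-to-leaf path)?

7

[S [Q ( )] [S [Q ( [S [Q { }]] )] [S [Q { }] [S [Q ( [S [Q { }]] )]]]]]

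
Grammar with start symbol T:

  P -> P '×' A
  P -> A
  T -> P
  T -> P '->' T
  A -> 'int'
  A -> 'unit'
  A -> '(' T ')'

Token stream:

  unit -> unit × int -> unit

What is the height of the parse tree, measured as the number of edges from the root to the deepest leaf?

[T [P [A unit]] -> [T [P [P [A unit]] × [A int]] -> [T [P [A unit]]]]]

5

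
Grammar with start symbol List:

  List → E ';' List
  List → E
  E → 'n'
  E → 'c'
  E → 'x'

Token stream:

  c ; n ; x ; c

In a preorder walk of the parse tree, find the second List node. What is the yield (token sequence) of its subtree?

[List [E c] ; [List [E n] ; [List [E x] ; [List [E c]]]]]

n ; x ; c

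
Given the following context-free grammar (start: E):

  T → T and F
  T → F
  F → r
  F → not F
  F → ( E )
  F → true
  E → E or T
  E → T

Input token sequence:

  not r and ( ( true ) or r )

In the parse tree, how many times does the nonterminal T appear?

[E [T [T [F not [F r]]] and [F ( [E [E [T [F ( [E [T [F true]]] )]]] or [T [F r]]] )]]]

5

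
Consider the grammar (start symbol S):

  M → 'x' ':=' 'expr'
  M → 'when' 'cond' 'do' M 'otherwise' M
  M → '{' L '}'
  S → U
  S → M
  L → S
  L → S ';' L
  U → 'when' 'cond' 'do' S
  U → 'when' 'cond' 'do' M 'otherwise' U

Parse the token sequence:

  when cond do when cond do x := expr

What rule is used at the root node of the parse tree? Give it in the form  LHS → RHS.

[S [U when cond do [S [U when cond do [S [M x := expr]]]]]]

S → U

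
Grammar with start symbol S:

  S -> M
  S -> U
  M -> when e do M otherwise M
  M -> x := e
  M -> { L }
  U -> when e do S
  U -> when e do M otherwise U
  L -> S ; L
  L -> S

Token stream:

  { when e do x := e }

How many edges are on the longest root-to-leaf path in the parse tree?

7

[S [M { [L [S [U when e do [S [M x := e]]]]] }]]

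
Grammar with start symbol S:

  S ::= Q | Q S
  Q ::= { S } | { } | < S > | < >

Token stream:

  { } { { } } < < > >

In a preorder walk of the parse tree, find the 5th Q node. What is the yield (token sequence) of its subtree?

< >

[S [Q { }] [S [Q { [S [Q { }]] }] [S [Q < [S [Q < >]] >]]]]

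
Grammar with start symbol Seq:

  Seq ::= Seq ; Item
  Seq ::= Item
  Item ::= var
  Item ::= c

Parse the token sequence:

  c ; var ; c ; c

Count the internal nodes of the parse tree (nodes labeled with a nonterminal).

[Seq [Seq [Seq [Seq [Item c]] ; [Item var]] ; [Item c]] ; [Item c]]

8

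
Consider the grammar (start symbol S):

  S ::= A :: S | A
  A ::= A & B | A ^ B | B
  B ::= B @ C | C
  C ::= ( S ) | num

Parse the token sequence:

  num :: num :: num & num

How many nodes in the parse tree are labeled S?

3

[S [A [B [C num]]] :: [S [A [B [C num]]] :: [S [A [A [B [C num]]] & [B [C num]]]]]]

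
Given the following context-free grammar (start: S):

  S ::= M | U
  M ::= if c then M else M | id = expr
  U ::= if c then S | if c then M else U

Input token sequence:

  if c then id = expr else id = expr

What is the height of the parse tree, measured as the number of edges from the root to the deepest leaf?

3

[S [M if c then [M id = expr] else [M id = expr]]]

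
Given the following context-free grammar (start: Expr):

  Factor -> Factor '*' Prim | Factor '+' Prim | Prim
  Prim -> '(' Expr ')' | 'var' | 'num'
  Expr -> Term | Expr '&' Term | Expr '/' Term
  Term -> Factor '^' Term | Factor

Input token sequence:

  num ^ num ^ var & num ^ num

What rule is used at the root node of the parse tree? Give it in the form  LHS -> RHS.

[Expr [Expr [Term [Factor [Prim num]] ^ [Term [Factor [Prim num]] ^ [Term [Factor [Prim var]]]]]] & [Term [Factor [Prim num]] ^ [Term [Factor [Prim num]]]]]

Expr -> Expr '&' Term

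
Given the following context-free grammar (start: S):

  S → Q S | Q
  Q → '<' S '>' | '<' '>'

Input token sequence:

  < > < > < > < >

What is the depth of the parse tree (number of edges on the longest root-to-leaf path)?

5

[S [Q < >] [S [Q < >] [S [Q < >] [S [Q < >]]]]]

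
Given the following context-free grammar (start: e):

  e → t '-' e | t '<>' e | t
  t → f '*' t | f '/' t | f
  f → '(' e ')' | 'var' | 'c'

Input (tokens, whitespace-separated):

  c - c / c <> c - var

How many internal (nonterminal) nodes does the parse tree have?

14

[e [t [f c]] - [e [t [f c] / [t [f c]]] <> [e [t [f c]] - [e [t [f var]]]]]]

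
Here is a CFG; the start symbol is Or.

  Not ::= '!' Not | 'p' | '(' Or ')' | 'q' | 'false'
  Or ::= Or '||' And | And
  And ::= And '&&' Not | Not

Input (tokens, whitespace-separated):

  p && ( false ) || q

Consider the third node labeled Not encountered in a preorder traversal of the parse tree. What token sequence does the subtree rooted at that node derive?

false

[Or [Or [And [And [Not p]] && [Not ( [Or [And [Not false]]] )]]] || [And [Not q]]]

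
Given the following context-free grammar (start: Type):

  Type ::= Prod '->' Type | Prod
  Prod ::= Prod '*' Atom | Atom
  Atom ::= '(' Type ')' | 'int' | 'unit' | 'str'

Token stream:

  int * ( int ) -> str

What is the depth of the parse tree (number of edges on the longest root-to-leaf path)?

[Type [Prod [Prod [Atom int]] * [Atom ( [Type [Prod [Atom int]]] )]] -> [Type [Prod [Atom str]]]]

6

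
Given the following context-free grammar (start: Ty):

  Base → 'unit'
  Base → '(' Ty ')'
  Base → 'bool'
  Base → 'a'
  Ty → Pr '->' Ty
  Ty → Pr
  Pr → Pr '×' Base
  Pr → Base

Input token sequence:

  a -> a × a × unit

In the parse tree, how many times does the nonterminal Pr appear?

4

[Ty [Pr [Base a]] -> [Ty [Pr [Pr [Pr [Base a]] × [Base a]] × [Base unit]]]]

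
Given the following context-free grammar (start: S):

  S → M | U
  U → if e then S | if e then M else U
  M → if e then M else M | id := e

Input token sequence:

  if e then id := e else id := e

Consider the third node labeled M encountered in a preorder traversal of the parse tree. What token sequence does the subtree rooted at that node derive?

id := e

[S [M if e then [M id := e] else [M id := e]]]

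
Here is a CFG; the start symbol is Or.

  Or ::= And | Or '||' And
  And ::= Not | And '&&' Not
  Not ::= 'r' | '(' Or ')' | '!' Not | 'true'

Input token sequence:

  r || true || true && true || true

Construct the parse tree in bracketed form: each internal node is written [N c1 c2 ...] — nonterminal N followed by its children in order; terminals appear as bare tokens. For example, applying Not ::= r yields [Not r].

Or
Or || And
Or || And || And
Or || And || And || And
And || And || And || And
Not || And || And || And
r || And || And || And
r || Not || And || And
r || true || And || And
r || true || And && Not || And
r || true || Not && Not || And
r || true || true && Not || And
r || true || true && true || And
r || true || true && true || Not
r || true || true && true || true

[Or [Or [Or [Or [And [Not r]]] || [And [Not true]]] || [And [And [Not true]] && [Not true]]] || [And [Not true]]]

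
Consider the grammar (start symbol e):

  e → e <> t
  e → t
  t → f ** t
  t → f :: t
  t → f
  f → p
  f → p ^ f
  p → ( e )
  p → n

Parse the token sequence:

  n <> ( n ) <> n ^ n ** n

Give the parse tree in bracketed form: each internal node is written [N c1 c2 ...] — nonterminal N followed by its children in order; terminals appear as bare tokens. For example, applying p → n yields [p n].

e
e <> t
e <> t <> t
t <> t <> t
f <> t <> t
p <> t <> t
n <> t <> t
n <> f <> t
n <> p <> t
n <> ( e ) <> t
n <> ( t ) <> t
n <> ( f ) <> t
n <> ( p ) <> t
n <> ( n ) <> t
n <> ( n ) <> f ** t
n <> ( n ) <> p ^ f ** t
n <> ( n ) <> n ^ f ** t
n <> ( n ) <> n ^ p ** t
n <> ( n ) <> n ^ n ** t
n <> ( n ) <> n ^ n ** f
n <> ( n ) <> n ^ n ** p
n <> ( n ) <> n ^ n ** n

[e [e [e [t [f [p n]]]] <> [t [f [p ( [e [t [f [p n]]]] )]]]] <> [t [f [p n] ^ [f [p n]]] ** [t [f [p n]]]]]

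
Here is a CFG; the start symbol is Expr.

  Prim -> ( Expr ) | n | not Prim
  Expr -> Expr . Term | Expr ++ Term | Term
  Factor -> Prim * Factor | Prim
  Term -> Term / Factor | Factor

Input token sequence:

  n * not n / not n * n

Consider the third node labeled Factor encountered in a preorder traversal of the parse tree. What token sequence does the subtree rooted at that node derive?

[Expr [Term [Term [Factor [Prim n] * [Factor [Prim not [Prim n]]]]] / [Factor [Prim not [Prim n]] * [Factor [Prim n]]]]]

not n * n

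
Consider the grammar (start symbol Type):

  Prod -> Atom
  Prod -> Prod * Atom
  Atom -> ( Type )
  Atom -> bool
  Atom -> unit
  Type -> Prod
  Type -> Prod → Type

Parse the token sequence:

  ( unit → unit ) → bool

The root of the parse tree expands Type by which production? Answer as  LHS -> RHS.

Type -> Prod → Type

[Type [Prod [Atom ( [Type [Prod [Atom unit]] → [Type [Prod [Atom unit]]]] )]] → [Type [Prod [Atom bool]]]]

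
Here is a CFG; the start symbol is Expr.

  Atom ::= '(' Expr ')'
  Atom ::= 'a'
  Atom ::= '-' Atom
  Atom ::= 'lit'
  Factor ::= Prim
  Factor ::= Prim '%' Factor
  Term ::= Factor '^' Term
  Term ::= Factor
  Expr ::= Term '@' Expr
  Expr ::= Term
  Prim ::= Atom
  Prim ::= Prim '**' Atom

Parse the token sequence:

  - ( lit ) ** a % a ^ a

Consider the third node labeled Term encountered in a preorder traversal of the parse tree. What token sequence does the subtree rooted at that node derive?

[Expr [Term [Factor [Prim [Prim [Atom - [Atom ( [Expr [Term [Factor [Prim [Atom lit]]]]] )]]] ** [Atom a]] % [Factor [Prim [Atom a]]]] ^ [Term [Factor [Prim [Atom a]]]]]]

a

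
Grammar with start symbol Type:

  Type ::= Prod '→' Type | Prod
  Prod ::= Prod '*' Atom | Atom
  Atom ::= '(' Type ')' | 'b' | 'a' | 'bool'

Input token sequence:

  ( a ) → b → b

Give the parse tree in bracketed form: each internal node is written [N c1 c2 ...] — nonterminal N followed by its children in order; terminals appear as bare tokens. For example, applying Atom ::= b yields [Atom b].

[Type [Prod [Atom ( [Type [Prod [Atom a]]] )]] → [Type [Prod [Atom b]] → [Type [Prod [Atom b]]]]]

Type
Prod → Type
Atom → Type
( Type ) → Type
( Prod ) → Type
( Atom ) → Type
( a ) → Type
( a ) → Prod → Type
( a ) → Atom → Type
( a ) → b → Type
( a ) → b → Prod
( a ) → b → Atom
( a ) → b → b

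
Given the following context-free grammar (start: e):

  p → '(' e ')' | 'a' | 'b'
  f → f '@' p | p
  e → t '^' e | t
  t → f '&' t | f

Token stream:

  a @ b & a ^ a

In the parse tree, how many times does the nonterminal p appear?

[e [t [f [f [p a]] @ [p b]] & [t [f [p a]]]] ^ [e [t [f [p a]]]]]

4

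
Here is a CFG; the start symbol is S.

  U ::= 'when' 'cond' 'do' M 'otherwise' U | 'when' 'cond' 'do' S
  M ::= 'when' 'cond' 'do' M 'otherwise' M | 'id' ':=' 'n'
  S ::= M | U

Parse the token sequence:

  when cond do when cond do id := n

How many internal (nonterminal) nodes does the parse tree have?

6

[S [U when cond do [S [U when cond do [S [M id := n]]]]]]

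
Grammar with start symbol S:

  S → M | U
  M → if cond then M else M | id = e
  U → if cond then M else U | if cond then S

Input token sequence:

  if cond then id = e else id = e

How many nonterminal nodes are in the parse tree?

4

[S [M if cond then [M id = e] else [M id = e]]]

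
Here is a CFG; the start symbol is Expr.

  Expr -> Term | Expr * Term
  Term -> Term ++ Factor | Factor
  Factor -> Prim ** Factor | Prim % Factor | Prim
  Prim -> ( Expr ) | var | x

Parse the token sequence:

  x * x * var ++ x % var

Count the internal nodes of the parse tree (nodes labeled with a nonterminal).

[Expr [Expr [Expr [Term [Factor [Prim x]]]] * [Term [Factor [Prim x]]]] * [Term [Term [Factor [Prim var]]] ++ [Factor [Prim x] % [Factor [Prim var]]]]]

17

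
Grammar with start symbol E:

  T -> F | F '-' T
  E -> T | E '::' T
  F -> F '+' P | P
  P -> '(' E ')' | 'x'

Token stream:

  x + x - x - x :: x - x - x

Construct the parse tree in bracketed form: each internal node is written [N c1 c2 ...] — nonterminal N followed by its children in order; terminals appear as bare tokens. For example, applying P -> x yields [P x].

E
E :: T
T :: T
F - T :: T
F + P - T :: T
P + P - T :: T
x + P - T :: T
x + x - T :: T
x + x - F - T :: T
x + x - P - T :: T
x + x - x - T :: T
x + x - x - F :: T
x + x - x - P :: T
x + x - x - x :: T
x + x - x - x :: F - T
x + x - x - x :: P - T
x + x - x - x :: x - T
x + x - x - x :: x - F - T
x + x - x - x :: x - P - T
x + x - x - x :: x - x - T
x + x - x - x :: x - x - F
x + x - x - x :: x - x - P
x + x - x - x :: x - x - x

[E [E [T [F [F [P x]] + [P x]] - [T [F [P x]] - [T [F [P x]]]]]] :: [T [F [P x]] - [T [F [P x]] - [T [F [P x]]]]]]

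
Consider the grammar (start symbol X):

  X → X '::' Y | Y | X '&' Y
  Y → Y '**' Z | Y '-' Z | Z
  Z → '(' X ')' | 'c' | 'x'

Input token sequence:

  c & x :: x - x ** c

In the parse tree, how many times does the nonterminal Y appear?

[X [X [X [Y [Z c]]] & [Y [Z x]]] :: [Y [Y [Y [Z x]] - [Z x]] ** [Z c]]]

5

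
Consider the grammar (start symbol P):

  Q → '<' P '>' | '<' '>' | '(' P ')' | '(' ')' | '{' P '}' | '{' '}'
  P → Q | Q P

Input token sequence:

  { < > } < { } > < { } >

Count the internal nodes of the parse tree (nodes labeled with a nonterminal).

12

[P [Q { [P [Q < >]] }] [P [Q < [P [Q { }]] >] [P [Q < [P [Q { }]] >]]]]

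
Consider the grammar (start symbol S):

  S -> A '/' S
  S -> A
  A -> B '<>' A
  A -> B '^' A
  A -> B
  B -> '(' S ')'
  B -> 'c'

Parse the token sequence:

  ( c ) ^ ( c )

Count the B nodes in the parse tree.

4

[S [A [B ( [S [A [B c]]] )] ^ [A [B ( [S [A [B c]]] )]]]]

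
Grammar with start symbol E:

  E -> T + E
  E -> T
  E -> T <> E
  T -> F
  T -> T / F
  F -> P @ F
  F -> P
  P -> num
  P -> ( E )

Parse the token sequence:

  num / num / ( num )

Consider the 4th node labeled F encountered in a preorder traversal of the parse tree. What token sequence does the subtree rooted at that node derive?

[E [T [T [T [F [P num]]] / [F [P num]]] / [F [P ( [E [T [F [P num]]]] )]]]]

num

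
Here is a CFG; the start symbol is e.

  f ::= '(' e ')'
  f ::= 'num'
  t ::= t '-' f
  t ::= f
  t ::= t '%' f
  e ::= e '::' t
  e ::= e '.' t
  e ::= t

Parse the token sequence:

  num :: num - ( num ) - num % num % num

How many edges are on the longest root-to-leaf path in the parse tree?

9

[e [e [t [f num]]] :: [t [t [t [t [t [f num]] - [f ( [e [t [f num]]] )]] - [f num]] % [f num]] % [f num]]]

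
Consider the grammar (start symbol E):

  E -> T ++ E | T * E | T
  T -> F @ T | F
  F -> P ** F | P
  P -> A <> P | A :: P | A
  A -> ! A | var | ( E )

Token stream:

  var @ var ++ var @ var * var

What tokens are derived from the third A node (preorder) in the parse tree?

var

[E [T [F [P [A var]]] @ [T [F [P [A var]]]]] ++ [E [T [F [P [A var]]] @ [T [F [P [A var]]]]] * [E [T [F [P [A var]]]]]]]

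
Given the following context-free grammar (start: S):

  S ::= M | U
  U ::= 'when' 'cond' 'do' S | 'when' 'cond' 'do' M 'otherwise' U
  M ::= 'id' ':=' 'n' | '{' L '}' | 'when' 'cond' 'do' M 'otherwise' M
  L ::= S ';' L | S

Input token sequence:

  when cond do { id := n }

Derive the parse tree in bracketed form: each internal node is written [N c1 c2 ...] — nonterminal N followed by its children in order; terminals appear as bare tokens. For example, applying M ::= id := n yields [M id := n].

[S [U when cond do [S [M { [L [S [M id := n]]] }]]]]

S
U
when cond do S
when cond do M
when cond do { L }
when cond do { S }
when cond do { M }
when cond do { id := n }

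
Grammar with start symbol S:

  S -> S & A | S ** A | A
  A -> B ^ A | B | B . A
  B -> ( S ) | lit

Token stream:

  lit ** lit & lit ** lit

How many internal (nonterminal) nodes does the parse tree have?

12

[S [S [S [S [A [B lit]]] ** [A [B lit]]] & [A [B lit]]] ** [A [B lit]]]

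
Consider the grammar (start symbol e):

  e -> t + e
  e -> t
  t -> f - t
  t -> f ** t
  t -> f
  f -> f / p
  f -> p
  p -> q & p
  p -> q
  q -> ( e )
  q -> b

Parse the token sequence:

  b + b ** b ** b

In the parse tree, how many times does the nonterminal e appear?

2

[e [t [f [p [q b]]]] + [e [t [f [p [q b]]] ** [t [f [p [q b]]] ** [t [f [p [q b]]]]]]]]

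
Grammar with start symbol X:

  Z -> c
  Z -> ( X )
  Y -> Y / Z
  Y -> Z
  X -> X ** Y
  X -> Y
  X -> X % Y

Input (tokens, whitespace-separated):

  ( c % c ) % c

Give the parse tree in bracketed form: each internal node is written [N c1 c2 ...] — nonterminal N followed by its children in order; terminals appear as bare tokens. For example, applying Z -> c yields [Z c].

[X [X [Y [Z ( [X [X [Y [Z c]]] % [Y [Z c]]] )]]] % [Y [Z c]]]

X
X % Y
Y % Y
Z % Y
( X ) % Y
( X % Y ) % Y
( Y % Y ) % Y
( Z % Y ) % Y
( c % Y ) % Y
( c % Z ) % Y
( c % c ) % Y
( c % c ) % Z
( c % c ) % c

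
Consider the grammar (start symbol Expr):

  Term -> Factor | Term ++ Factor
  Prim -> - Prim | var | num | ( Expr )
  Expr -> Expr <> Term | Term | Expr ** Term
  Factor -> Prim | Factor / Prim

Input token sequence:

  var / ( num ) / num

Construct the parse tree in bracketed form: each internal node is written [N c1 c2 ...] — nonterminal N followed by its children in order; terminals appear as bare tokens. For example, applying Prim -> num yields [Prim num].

Expr
Term
Factor
Factor / Prim
Factor / Prim / Prim
Prim / Prim / Prim
var / Prim / Prim
var / ( Expr ) / Prim
var / ( Term ) / Prim
var / ( Factor ) / Prim
var / ( Prim ) / Prim
var / ( num ) / Prim
var / ( num ) / num

[Expr [Term [Factor [Factor [Factor [Prim var]] / [Prim ( [Expr [Term [Factor [Prim num]]]] )]] / [Prim num]]]]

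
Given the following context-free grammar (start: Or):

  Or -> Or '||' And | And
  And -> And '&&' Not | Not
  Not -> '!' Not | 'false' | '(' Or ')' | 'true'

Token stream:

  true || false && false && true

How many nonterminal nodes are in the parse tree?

[Or [Or [And [Not true]]] || [And [And [And [Not false]] && [Not false]] && [Not true]]]

10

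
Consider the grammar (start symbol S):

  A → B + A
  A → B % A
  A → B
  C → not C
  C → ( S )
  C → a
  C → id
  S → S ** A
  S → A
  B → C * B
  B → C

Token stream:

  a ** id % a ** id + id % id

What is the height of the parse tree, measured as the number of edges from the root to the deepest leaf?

6

[S [S [S [A [B [C a]]]] ** [A [B [C id]] % [A [B [C a]]]]] ** [A [B [C id]] + [A [B [C id]] % [A [B [C id]]]]]]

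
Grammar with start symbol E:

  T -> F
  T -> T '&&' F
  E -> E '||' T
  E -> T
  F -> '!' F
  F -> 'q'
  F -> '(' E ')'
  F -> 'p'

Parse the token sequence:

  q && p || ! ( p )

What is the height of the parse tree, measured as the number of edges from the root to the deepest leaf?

[E [E [T [T [F q]] && [F p]]] || [T [F ! [F ( [E [T [F p]]] )]]]]

7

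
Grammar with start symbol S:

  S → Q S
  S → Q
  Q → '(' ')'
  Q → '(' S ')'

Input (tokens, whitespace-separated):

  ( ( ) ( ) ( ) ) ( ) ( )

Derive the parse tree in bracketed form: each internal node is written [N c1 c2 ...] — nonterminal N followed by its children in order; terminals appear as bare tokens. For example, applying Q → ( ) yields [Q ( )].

[S [Q ( [S [Q ( )] [S [Q ( )] [S [Q ( )]]]] )] [S [Q ( )] [S [Q ( )]]]]

S
Q S
( S ) S
( Q S ) S
( ( ) S ) S
( ( ) Q S ) S
( ( ) ( ) S ) S
( ( ) ( ) Q ) S
( ( ) ( ) ( ) ) S
( ( ) ( ) ( ) ) Q S
( ( ) ( ) ( ) ) ( ) S
( ( ) ( ) ( ) ) ( ) Q
( ( ) ( ) ( ) ) ( ) ( )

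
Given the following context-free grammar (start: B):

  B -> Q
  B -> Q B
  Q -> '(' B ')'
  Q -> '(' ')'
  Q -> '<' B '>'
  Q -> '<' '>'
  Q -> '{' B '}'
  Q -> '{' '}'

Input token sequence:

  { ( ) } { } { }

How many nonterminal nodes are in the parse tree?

[B [Q { [B [Q ( )]] }] [B [Q { }] [B [Q { }]]]]

8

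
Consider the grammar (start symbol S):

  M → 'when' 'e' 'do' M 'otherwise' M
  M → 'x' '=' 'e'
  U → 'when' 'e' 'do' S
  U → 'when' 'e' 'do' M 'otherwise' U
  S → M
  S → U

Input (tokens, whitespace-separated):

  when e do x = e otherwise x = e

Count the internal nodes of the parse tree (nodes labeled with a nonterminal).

4

[S [M when e do [M x = e] otherwise [M x = e]]]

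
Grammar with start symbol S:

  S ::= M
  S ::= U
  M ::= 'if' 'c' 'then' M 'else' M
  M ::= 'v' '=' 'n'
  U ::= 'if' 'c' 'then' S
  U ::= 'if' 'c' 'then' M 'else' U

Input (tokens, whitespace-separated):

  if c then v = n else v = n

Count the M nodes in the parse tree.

[S [M if c then [M v = n] else [M v = n]]]

3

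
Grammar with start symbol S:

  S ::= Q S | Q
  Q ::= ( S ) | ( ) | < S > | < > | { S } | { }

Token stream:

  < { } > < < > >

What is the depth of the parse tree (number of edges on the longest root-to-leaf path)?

5

[S [Q < [S [Q { }]] >] [S [Q < [S [Q < >]] >]]]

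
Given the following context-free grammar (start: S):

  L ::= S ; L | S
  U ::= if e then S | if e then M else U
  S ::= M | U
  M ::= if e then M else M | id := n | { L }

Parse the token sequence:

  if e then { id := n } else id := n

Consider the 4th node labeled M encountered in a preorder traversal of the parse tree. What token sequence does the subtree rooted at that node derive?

id := n

[S [M if e then [M { [L [S [M id := n]]] }] else [M id := n]]]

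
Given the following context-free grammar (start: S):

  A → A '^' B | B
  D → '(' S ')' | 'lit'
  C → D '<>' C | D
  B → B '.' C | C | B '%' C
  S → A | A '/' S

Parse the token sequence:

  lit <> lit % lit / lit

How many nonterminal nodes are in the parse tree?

15

[S [A [B [B [C [D lit] <> [C [D lit]]]] % [C [D lit]]]] / [S [A [B [C [D lit]]]]]]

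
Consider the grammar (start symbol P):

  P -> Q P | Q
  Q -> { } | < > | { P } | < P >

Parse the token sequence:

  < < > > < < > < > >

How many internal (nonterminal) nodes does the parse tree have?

10

[P [Q < [P [Q < >]] >] [P [Q < [P [Q < >] [P [Q < >]]] >]]]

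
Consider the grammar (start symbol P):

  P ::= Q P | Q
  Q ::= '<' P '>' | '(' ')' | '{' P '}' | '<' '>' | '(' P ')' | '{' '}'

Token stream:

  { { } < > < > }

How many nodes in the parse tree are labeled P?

[P [Q { [P [Q { }] [P [Q < >] [P [Q < >]]]] }]]

4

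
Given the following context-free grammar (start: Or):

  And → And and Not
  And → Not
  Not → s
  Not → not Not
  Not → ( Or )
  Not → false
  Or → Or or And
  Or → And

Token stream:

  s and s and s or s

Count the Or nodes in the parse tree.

2

[Or [Or [And [And [And [Not s]] and [Not s]] and [Not s]]] or [And [Not s]]]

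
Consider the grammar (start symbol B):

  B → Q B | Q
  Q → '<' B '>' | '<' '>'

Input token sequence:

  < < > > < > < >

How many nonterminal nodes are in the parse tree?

[B [Q < [B [Q < >]] >] [B [Q < >] [B [Q < >]]]]

8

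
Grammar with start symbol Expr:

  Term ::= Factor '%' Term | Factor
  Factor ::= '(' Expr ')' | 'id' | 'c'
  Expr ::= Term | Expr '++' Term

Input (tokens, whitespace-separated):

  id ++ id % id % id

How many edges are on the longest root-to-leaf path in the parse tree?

5

[Expr [Expr [Term [Factor id]]] ++ [Term [Factor id] % [Term [Factor id] % [Term [Factor id]]]]]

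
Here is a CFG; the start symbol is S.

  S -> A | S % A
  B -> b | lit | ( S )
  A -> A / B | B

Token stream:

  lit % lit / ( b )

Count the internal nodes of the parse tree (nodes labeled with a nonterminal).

[S [S [A [B lit]]] % [A [A [B lit]] / [B ( [S [A [B b]]] )]]]

11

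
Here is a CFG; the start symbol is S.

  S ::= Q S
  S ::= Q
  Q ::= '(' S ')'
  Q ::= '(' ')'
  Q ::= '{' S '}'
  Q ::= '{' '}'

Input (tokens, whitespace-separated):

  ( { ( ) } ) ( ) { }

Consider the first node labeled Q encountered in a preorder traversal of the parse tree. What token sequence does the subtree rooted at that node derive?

[S [Q ( [S [Q { [S [Q ( )]] }]] )] [S [Q ( )] [S [Q { }]]]]

( { ( ) } )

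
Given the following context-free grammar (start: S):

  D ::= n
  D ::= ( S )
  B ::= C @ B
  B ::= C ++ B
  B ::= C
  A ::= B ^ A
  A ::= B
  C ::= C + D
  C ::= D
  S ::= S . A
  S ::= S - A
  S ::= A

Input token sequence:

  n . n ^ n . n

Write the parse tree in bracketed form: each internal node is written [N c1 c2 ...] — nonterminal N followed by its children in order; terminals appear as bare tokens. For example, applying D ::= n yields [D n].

[S [S [S [A [B [C [D n]]]]] . [A [B [C [D n]]] ^ [A [B [C [D n]]]]]] . [A [B [C [D n]]]]]

S
S . A
S . A . A
A . A . A
B . A . A
C . A . A
D . A . A
n . A . A
n . B ^ A . A
n . C ^ A . A
n . D ^ A . A
n . n ^ A . A
n . n ^ B . A
n . n ^ C . A
n . n ^ D . A
n . n ^ n . A
n . n ^ n . B
n . n ^ n . C
n . n ^ n . D
n . n ^ n . n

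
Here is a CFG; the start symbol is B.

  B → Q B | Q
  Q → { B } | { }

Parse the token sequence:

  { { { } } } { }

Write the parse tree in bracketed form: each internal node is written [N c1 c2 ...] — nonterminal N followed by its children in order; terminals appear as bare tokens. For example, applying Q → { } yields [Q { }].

B
Q B
{ B } B
{ Q } B
{ { B } } B
{ { Q } } B
{ { { } } } B
{ { { } } } Q
{ { { } } } { }

[B [Q { [B [Q { [B [Q { }]] }]] }] [B [Q { }]]]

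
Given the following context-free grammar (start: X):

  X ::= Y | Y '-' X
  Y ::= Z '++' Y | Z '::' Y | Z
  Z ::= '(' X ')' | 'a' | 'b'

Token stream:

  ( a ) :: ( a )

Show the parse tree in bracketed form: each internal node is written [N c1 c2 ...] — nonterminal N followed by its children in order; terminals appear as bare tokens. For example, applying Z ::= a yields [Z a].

X
Y
Z :: Y
( X ) :: Y
( Y ) :: Y
( Z ) :: Y
( a ) :: Y
( a ) :: Z
( a ) :: ( X )
( a ) :: ( Y )
( a ) :: ( Z )
( a ) :: ( a )

[X [Y [Z ( [X [Y [Z a]]] )] :: [Y [Z ( [X [Y [Z a]]] )]]]]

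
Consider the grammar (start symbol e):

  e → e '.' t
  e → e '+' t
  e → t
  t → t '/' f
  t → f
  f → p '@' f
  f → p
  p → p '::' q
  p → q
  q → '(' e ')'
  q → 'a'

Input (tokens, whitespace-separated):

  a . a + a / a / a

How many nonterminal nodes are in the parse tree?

[e [e [e [t [f [p [q a]]]]] . [t [f [p [q a]]]]] + [t [t [t [f [p [q a]]]] / [f [p [q a]]]] / [f [p [q a]]]]]

23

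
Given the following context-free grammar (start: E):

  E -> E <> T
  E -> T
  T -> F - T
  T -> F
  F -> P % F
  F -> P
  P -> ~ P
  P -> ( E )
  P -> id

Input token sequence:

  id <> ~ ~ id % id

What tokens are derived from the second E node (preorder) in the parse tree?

id

[E [E [T [F [P id]]]] <> [T [F [P ~ [P ~ [P id]]] % [F [P id]]]]]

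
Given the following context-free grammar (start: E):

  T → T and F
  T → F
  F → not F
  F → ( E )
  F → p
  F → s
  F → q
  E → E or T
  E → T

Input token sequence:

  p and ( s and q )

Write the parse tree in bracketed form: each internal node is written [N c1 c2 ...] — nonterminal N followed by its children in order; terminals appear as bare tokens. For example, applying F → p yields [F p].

E
T
T and F
F and F
p and F
p and ( E )
p and ( T )
p and ( T and F )
p and ( F and F )
p and ( s and F )
p and ( s and q )

[E [T [T [F p]] and [F ( [E [T [T [F s]] and [F q]]] )]]]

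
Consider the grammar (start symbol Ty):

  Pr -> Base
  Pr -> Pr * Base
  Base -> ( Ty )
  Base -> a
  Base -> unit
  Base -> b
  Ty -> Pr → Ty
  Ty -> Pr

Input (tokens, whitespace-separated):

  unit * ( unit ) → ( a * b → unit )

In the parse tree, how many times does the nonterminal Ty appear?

5

[Ty [Pr [Pr [Base unit]] * [Base ( [Ty [Pr [Base unit]]] )]] → [Ty [Pr [Base ( [Ty [Pr [Pr [Base a]] * [Base b]] → [Ty [Pr [Base unit]]]] )]]]]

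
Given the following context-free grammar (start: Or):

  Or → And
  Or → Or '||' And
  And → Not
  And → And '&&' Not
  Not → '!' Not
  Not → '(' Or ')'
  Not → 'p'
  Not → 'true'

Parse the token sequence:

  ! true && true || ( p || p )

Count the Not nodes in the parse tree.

[Or [Or [And [And [Not ! [Not true]]] && [Not true]]] || [And [Not ( [Or [Or [And [Not p]]] || [And [Not p]]] )]]]

6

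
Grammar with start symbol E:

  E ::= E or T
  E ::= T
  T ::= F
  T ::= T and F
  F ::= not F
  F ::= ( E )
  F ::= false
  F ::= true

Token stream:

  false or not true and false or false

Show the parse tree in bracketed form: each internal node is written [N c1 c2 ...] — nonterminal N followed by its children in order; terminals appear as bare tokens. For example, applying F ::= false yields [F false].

E
E or T
E or T or T
T or T or T
F or T or T
false or T or T
false or T and F or T
false or F and F or T
false or not F and F or T
false or not true and F or T
false or not true and false or T
false or not true and false or F
false or not true and false or false

[E [E [E [T [F false]]] or [T [T [F not [F true]]] and [F false]]] or [T [F false]]]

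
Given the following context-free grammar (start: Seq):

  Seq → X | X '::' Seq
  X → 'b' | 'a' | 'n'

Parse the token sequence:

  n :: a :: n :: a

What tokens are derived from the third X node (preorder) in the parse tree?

[Seq [X n] :: [Seq [X a] :: [Seq [X n] :: [Seq [X a]]]]]

n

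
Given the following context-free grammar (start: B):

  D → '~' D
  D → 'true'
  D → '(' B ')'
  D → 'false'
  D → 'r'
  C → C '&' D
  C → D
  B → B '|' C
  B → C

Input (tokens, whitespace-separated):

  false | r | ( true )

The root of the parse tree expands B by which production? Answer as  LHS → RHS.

[B [B [B [C [D false]]] | [C [D r]]] | [C [D ( [B [C [D true]]] )]]]

B → B '|' C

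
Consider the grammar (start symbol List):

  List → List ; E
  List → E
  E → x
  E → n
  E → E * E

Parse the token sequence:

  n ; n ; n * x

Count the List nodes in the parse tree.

[List [List [List [E n]] ; [E n]] ; [E [E n] * [E x]]]

3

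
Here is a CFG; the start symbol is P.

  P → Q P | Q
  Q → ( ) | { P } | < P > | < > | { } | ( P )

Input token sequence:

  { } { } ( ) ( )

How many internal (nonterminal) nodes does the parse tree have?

[P [Q { }] [P [Q { }] [P [Q ( )] [P [Q ( )]]]]]

8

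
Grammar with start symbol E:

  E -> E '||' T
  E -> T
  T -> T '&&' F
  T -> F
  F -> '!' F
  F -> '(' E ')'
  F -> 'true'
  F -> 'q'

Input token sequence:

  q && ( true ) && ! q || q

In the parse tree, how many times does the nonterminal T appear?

[E [E [T [T [T [F q]] && [F ( [E [T [F true]]] )]] && [F ! [F q]]]] || [T [F q]]]

5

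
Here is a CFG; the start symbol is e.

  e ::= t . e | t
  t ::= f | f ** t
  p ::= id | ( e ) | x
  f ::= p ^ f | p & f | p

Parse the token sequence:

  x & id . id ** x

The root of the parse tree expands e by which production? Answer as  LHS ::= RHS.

[e [t [f [p x] & [f [p id]]]] . [e [t [f [p id]] ** [t [f [p x]]]]]]

e ::= t . e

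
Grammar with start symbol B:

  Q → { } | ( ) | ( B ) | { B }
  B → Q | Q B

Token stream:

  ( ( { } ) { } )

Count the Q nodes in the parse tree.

4

[B [Q ( [B [Q ( [B [Q { }]] )] [B [Q { }]]] )]]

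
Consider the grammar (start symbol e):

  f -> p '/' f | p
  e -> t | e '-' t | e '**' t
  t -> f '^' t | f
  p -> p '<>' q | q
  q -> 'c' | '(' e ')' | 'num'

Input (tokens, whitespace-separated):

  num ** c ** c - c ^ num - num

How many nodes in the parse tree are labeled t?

[e [e [e [e [e [t [f [p [q num]]]]] ** [t [f [p [q c]]]]] ** [t [f [p [q c]]]]] - [t [f [p [q c]]] ^ [t [f [p [q num]]]]]] - [t [f [p [q num]]]]]

6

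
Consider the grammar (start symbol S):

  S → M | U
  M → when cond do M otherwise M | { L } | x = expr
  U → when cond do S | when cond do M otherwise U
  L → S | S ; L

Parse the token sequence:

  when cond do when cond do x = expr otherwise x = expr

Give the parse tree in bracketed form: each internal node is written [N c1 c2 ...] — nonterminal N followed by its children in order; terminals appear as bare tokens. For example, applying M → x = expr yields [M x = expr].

[S [U when cond do [S [M when cond do [M x = expr] otherwise [M x = expr]]]]]

S
U
when cond do S
when cond do M
when cond do when cond do M otherwise M
when cond do when cond do x = expr otherwise M
when cond do when cond do x = expr otherwise x = expr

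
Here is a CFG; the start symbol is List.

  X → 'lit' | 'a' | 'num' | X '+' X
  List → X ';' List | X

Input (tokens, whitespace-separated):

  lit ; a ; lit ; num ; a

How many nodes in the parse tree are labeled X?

5

[List [X lit] ; [List [X a] ; [List [X lit] ; [List [X num] ; [List [X a]]]]]]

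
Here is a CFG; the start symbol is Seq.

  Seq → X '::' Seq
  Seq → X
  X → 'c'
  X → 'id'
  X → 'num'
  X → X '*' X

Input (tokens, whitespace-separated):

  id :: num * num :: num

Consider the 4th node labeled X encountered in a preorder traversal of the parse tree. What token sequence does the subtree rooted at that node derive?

[Seq [X id] :: [Seq [X [X num] * [X num]] :: [Seq [X num]]]]

num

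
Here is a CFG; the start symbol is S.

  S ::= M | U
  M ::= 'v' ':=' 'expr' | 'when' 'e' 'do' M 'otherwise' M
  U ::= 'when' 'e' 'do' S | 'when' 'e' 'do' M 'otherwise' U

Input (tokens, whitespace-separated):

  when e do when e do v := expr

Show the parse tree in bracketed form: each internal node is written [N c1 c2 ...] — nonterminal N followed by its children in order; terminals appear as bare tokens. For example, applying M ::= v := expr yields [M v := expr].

[S [U when e do [S [U when e do [S [M v := expr]]]]]]

S
U
when e do S
when e do U
when e do when e do S
when e do when e do M
when e do when e do v := expr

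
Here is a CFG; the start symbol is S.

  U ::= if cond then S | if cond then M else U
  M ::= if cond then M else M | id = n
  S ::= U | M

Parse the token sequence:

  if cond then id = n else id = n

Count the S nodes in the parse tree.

1

[S [M if cond then [M id = n] else [M id = n]]]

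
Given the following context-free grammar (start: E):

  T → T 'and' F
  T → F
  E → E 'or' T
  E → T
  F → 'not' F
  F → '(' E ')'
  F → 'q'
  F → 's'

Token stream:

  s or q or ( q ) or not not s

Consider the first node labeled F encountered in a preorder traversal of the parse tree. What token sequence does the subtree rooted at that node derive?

[E [E [E [E [T [F s]]] or [T [F q]]] or [T [F ( [E [T [F q]]] )]]] or [T [F not [F not [F s]]]]]

s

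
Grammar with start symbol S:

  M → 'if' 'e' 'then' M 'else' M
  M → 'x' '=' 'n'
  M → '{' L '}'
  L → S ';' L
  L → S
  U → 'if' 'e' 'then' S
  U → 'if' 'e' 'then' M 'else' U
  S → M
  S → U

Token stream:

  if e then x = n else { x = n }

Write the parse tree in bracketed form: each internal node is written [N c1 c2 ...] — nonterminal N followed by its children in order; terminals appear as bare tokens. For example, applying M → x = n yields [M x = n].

S
M
if e then M else M
if e then x = n else M
if e then x = n else { L }
if e then x = n else { S }
if e then x = n else { M }
if e then x = n else { x = n }

[S [M if e then [M x = n] else [M { [L [S [M x = n]]] }]]]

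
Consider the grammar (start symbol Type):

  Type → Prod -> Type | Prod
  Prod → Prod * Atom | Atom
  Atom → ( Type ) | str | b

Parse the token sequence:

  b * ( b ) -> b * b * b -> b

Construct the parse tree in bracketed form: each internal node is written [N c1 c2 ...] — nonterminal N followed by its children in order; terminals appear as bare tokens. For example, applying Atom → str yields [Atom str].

Type
Prod -> Type
Prod * Atom -> Type
Atom * Atom -> Type
b * Atom -> Type
b * ( Type ) -> Type
b * ( Prod ) -> Type
b * ( Atom ) -> Type
b * ( b ) -> Type
b * ( b ) -> Prod -> Type
b * ( b ) -> Prod * Atom -> Type
b * ( b ) -> Prod * Atom * Atom -> Type
b * ( b ) -> Atom * Atom * Atom -> Type
b * ( b ) -> b * Atom * Atom -> Type
b * ( b ) -> b * b * Atom -> Type
b * ( b ) -> b * b * b -> Type
b * ( b ) -> b * b * b -> Prod
b * ( b ) -> b * b * b -> Atom
b * ( b ) -> b * b * b -> b

[Type [Prod [Prod [Atom b]] * [Atom ( [Type [Prod [Atom b]]] )]] -> [Type [Prod [Prod [Prod [Atom b]] * [Atom b]] * [Atom b]] -> [Type [Prod [Atom b]]]]]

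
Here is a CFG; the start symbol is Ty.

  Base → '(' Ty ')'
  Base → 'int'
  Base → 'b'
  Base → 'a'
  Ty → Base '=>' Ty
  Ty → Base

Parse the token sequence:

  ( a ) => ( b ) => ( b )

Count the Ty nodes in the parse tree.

[Ty [Base ( [Ty [Base a]] )] => [Ty [Base ( [Ty [Base b]] )] => [Ty [Base ( [Ty [Base b]] )]]]]

6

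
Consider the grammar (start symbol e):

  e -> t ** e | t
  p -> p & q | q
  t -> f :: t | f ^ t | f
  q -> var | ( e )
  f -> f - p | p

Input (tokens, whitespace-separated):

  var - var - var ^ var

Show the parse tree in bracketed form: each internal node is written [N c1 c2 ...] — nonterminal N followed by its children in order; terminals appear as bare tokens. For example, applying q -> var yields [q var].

[e [t [f [f [f [p [q var]]] - [p [q var]]] - [p [q var]]] ^ [t [f [p [q var]]]]]]

e
t
f ^ t
f - p ^ t
f - p - p ^ t
p - p - p ^ t
q - p - p ^ t
var - p - p ^ t
var - q - p ^ t
var - var - p ^ t
var - var - q ^ t
var - var - var ^ t
var - var - var ^ f
var - var - var ^ p
var - var - var ^ q
var - var - var ^ var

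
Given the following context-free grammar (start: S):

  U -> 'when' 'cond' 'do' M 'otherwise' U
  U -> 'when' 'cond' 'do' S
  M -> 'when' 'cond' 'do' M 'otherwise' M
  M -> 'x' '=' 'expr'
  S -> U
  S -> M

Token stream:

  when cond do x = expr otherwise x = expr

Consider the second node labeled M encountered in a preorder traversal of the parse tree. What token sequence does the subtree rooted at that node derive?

[S [M when cond do [M x = expr] otherwise [M x = expr]]]

x = expr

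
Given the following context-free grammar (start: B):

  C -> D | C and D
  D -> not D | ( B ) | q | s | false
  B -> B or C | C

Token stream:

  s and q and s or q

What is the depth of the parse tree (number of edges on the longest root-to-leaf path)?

[B [B [C [C [C [D s]] and [D q]] and [D s]]] or [C [D q]]]

6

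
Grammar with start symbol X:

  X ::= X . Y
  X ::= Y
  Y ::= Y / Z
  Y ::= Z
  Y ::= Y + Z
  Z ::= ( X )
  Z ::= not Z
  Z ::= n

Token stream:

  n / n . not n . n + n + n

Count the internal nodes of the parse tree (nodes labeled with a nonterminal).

16

[X [X [X [Y [Y [Z n]] / [Z n]]] . [Y [Z not [Z n]]]] . [Y [Y [Y [Z n]] + [Z n]] + [Z n]]]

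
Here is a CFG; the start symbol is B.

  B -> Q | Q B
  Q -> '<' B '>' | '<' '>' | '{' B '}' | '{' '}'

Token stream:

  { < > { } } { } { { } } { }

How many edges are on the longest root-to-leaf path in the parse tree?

[B [Q { [B [Q < >] [B [Q { }]]] }] [B [Q { }] [B [Q { [B [Q { }]] }] [B [Q { }]]]]]

6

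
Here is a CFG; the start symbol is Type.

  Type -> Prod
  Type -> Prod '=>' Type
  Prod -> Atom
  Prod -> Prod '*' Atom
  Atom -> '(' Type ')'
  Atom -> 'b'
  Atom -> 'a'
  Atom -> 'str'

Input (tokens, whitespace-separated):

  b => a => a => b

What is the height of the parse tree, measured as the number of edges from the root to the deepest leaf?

[Type [Prod [Atom b]] => [Type [Prod [Atom a]] => [Type [Prod [Atom a]] => [Type [Prod [Atom b]]]]]]

6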